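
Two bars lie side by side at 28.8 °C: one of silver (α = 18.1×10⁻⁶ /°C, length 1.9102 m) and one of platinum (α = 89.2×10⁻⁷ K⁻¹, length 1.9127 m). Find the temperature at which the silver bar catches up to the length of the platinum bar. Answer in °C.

Equal length when α₁L₁ΔT − α₂L₂ΔT = L₂ − L₁ = 2.50×10⁻³ m
α₁L₁ = 3.457462×10⁻⁵, α₂L₂ = 1.7061284×10⁻⁵ → Δ(αL) = 1.7513336×10⁻⁵ m/K
ΔT = 2.50×10⁻³ / 1.7513336×10⁻⁵ = 142.748 K, so T = 28.8 + 142.748 = 171.548 °C

T = 171.5 °C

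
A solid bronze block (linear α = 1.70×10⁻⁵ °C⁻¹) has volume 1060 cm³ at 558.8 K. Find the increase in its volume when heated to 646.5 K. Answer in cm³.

ΔV = 4.74 cm³

Isotropic solid: β ≈ 3α = 5.1×10⁻⁵ /K; ΔT = 87.7 K
ΔV = 3αV₀ΔT = 3(1.70×10⁻⁵)(1060)(87.7) = 4.74 cm³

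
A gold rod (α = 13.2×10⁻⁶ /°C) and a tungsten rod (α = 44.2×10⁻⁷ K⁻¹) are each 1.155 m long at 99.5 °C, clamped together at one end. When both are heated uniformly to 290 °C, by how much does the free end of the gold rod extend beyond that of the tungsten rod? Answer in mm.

1.93 mm

ΔT = 190.5 K
gold: ΔL = 13.2×10⁻⁶ × 1.155 m × 190.5 = 2.9044×10⁻³ m = 2.9044 mm
tungsten: ΔL = 44.2×10⁻⁷ × 1.155 m × 190.5 = 9.7252×10⁻⁴ m = 0.97252 mm
difference = 2.9044 − 0.97252 = 1.93188 mm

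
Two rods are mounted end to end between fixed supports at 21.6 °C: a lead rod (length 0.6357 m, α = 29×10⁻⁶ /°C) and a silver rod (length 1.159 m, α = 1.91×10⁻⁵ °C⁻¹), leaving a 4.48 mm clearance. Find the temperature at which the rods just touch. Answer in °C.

α₁L₁ = 1.84353×10⁻⁵ m/K, α₂L₂ = 2.21369×10⁻⁵ m/K → total 4.05722×10⁻⁵ m/K
ΔT = g/(α₁L₁+α₂L₂) = 4.48×10⁻³ / 4.05722×10⁻⁵ = 110.42 K
T = 21.6 + 110.42 = 132.02 °C

T = 132 °C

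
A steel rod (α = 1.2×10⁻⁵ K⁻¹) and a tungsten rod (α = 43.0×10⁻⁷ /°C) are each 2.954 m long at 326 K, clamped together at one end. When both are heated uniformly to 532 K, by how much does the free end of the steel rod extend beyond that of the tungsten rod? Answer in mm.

4.69 mm

ΔT = 206 K
steel: ΔL = 1.2×10⁻⁵ × 2.954 m × 206 = 7.3023×10⁻³ m = 7.3023 mm
tungsten: ΔL = 43.0×10⁻⁷ × 2.954 m × 206 = 2.6167×10⁻³ m = 2.6167 mm
difference = 7.3023 − 2.6167 = 4.6856 mm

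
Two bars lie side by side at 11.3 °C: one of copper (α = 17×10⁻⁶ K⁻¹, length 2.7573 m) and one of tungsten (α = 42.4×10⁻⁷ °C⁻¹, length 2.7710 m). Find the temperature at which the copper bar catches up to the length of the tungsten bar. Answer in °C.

T = 401.3 °C

L₁(1 + α₁ΔT) = L₂(1 + α₂ΔT) ⇒ ΔT = (L₂ − L₁)/(α₁L₁ − α₂L₂)
L₂ − L₁ = 2.7710 − 2.7573 = 1.37×10⁻² m
α₁L₁ − α₂L₂ = 17×10⁻⁶×2.7573 − 42.4×10⁻⁷×2.7710 = 3.512506×10⁻⁵ m/K
ΔT = 1.37×10⁻² / 3.512506×10⁻⁵ = 390.035 K
T = 11.3 + 390.035 = 401.335 °C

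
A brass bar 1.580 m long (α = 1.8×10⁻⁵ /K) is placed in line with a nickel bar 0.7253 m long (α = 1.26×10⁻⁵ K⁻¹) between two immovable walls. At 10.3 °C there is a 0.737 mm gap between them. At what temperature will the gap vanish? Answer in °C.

T = 29.9 °C

α₁L₁ = 2.844×10⁻⁵ m/K, α₂L₂ = 9.13878×10⁻⁶ m/K → total 3.757878×10⁻⁵ m/K
ΔT = g/(α₁L₁+α₂L₂) = 7.37×10⁻⁴ / 3.757878×10⁻⁵ = 19.612 K
T = 10.3 + 19.612 = 29.912 °C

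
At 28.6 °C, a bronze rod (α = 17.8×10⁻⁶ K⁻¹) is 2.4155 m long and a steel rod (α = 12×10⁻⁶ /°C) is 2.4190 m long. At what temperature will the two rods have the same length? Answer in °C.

L₁(1 + α₁ΔT) = L₂(1 + α₂ΔT) ⇒ ΔT = (L₂ − L₁)/(α₁L₁ − α₂L₂)
L₂ − L₁ = 2.4190 − 2.4155 = 3.50×10⁻³ m
α₁L₁ − α₂L₂ = 17.8×10⁻⁶×2.4155 − 12×10⁻⁶×2.4190 = 1.39679×10⁻⁵ m/K
ΔT = 3.50×10⁻³ / 1.39679×10⁻⁵ = 250.575 K
T = 28.6 + 250.575 = 279.175 °C

T = 279.2 °C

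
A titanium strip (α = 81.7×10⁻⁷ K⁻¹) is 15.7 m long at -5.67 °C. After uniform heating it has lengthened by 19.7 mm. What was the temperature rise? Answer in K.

ΔL = αL₀ΔT ⇒ ΔT = ΔL / (αL₀)
ΔT = 19.7×10⁻³ m / (81.7×10⁻⁷ × 15.7 m) = 153.58 K

ΔT = 154 K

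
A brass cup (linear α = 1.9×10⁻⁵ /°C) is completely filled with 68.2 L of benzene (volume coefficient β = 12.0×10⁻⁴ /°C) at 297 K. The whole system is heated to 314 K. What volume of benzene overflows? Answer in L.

1.33 L

The cup also expands: β_container ≈ 3α = 5.7×10⁻⁵ /K
Net overflow = V₀(β_liq − 3α_cont)ΔT
β − 3α = 1.20×10⁻³ − 5.7×10⁻⁵ = 1.143×10⁻³ /K; ΔT = 17 K
ΔV = 68.2 × 1.143×10⁻³ × 17 = 1.33 L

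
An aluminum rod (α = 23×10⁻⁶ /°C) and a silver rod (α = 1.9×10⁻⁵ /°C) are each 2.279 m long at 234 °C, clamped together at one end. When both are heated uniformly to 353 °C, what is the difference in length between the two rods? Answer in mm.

ΔT = 119 K
aluminum: ΔL = 23×10⁻⁶ × 2.279 m × 119 = 6.2376×10⁻³ m = 6.2376 mm
silver: ΔL = 1.9×10⁻⁵ × 2.279 m × 119 = 5.1528×10⁻³ m = 5.1528 mm
difference = 6.2376 − 5.1528 = 1.0848 mm

1.08 mm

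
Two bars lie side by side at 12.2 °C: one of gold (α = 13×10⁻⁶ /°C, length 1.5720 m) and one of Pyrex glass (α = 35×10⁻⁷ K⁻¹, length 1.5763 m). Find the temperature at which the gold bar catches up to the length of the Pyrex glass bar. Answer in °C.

T = 300.4 °C

L₁(1 + α₁ΔT) = L₂(1 + α₂ΔT) ⇒ ΔT = (L₂ − L₁)/(α₁L₁ − α₂L₂)
L₂ − L₁ = 1.5763 − 1.5720 = 4.30×10⁻³ m
α₁L₁ − α₂L₂ = 13×10⁻⁶×1.5720 − 35×10⁻⁷×1.5763 = 1.491895×10⁻⁵ m/K
ΔT = 4.30×10⁻³ / 1.491895×10⁻⁵ = 288.224 K
T = 12.2 + 288.224 = 300.424 °C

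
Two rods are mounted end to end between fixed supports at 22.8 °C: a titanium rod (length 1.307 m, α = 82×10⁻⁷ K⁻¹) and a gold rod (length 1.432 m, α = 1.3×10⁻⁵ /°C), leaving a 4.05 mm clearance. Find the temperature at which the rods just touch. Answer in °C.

Gap closes when ΔL₁ + ΔL₂ = 4.05 mm = 4.05×10⁻³ m
(α₁L₁ + α₂L₂)ΔT = g
α₁L₁ + α₂L₂ = 82×10⁻⁷×1.307 + 1.3×10⁻⁵×1.432 = 2.93334×10⁻⁵ m/K
ΔT = 4.05×10⁻³ / 2.93334×10⁻⁵ = 138.07 K
T = 22.8 + 138.07 = 160.87 °C

T = 161 °C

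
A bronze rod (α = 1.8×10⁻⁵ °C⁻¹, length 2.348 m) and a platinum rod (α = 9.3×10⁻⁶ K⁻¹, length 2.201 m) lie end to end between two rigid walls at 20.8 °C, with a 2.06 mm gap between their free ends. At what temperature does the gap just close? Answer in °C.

T = 53.6 °C

α₁L₁ = 4.2264×10⁻⁵ m/K, α₂L₂ = 2.04693×10⁻⁵ m/K → total 6.27333×10⁻⁵ m/K
ΔT = g/(α₁L₁+α₂L₂) = 2.06×10⁻³ / 6.27333×10⁻⁵ = 32.837 K
T = 20.8 + 32.837 = 53.637 °C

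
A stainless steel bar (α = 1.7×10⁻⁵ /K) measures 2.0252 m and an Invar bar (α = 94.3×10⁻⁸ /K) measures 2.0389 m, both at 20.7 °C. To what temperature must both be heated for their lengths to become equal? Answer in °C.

T = 442.2 °C

L₁(1 + α₁ΔT) = L₂(1 + α₂ΔT) ⇒ ΔT = (L₂ − L₁)/(α₁L₁ − α₂L₂)
L₂ − L₁ = 2.0389 − 2.0252 = 1.37×10⁻² m
α₁L₁ − α₂L₂ = 1.7×10⁻⁵×2.0252 − 94.3×10⁻⁸×2.0389 = 3.25057173×10⁻⁵ m/K
ΔT = 1.37×10⁻² / 3.25057173×10⁻⁵ = 421.464 K
T = 20.7 + 421.464 = 442.164 °C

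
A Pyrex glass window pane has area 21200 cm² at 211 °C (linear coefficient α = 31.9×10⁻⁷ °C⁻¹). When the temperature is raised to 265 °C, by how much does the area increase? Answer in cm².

ΔA = 7.30 cm²

Area coefficient ≈ 2α; |ΔT| = 54 K
ΔA = 2αA₀ΔT = 2(31.9×10⁻⁷)(21200)(54) = 7.30 cm²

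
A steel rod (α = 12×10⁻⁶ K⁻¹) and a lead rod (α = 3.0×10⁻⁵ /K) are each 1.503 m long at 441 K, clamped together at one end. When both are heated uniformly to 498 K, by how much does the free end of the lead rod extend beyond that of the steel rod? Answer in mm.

1.54 mm

ΔT = 57 K
steel: ΔL = 12×10⁻⁶ × 1.503 m × 57 = 1.0281×10⁻³ m = 1.0281 mm
lead: ΔL = 3.0×10⁻⁵ × 1.503 m × 57 = 2.5701×10⁻³ m = 2.5701 mm
difference = 2.5701 − 1.0281 = 1.5420 mm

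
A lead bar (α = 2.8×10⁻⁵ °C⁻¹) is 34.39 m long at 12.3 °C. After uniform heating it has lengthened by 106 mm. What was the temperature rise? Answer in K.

ΔT = 110 K

ΔL = αL₀ΔT ⇒ ΔT = ΔL / (αL₀)
ΔT = 106×10⁻³ m / (2.8×10⁻⁵ × 34.39 m) = 110.08 K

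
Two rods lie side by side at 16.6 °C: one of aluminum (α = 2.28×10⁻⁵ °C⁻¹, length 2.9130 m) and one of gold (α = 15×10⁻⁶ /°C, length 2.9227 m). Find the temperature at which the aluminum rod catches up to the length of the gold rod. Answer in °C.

T = 446.3 °C

Equal length when α₁L₁ΔT − α₂L₂ΔT = L₂ − L₁ = 9.70×10⁻³ m
α₁L₁ = 6.64164×10⁻⁵, α₂L₂ = 4.38405×10⁻⁵ → Δ(αL) = 2.25759×10⁻⁵ m/K
ΔT = 9.70×10⁻³ / 2.25759×10⁻⁵ = 429.662 K, so T = 16.6 + 429.662 = 446.262 °C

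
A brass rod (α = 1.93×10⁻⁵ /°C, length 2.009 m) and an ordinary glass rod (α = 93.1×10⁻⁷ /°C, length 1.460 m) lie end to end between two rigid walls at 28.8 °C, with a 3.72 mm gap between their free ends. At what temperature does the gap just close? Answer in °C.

α₁L₁ = 3.87737×10⁻⁵ m/K, α₂L₂ = 1.35926×10⁻⁵ m/K → total 5.23663×10⁻⁵ m/K
ΔT = g/(α₁L₁+α₂L₂) = 3.72×10⁻³ / 5.23663×10⁻⁵ = 71.038 K
T = 28.8 + 71.038 = 99.838 °C

T = 99.8 °C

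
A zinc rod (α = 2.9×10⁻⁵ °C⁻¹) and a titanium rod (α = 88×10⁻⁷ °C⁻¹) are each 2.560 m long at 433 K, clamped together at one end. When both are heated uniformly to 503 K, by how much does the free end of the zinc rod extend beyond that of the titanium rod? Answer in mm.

3.62 mm

ΔT = 70 K
zinc: ΔL = 2.9×10⁻⁵ × 2.560 m × 70 = 5.1968×10⁻³ m = 5.1968 mm
titanium: ΔL = 88×10⁻⁷ × 2.560 m × 70 = 1.5770×10⁻³ m = 1.5770 mm
difference = 5.1968 − 1.5770 = 3.6198 mm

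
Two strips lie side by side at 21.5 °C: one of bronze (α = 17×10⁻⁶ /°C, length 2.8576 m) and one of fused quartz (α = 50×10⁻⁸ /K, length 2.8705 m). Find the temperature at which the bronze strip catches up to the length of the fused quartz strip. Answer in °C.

T = 295.1 °C

L₁(1 + α₁ΔT) = L₂(1 + α₂ΔT) ⇒ ΔT = (L₂ − L₁)/(α₁L₁ − α₂L₂)
L₂ − L₁ = 2.8705 − 2.8576 = 1.29×10⁻² m
α₁L₁ − α₂L₂ = 17×10⁻⁶×2.8576 − 50×10⁻⁸×2.8705 = 4.714395×10⁻⁵ m/K
ΔT = 1.29×10⁻² / 4.714395×10⁻⁵ = 273.630 K
T = 21.5 + 273.630 = 295.130 °C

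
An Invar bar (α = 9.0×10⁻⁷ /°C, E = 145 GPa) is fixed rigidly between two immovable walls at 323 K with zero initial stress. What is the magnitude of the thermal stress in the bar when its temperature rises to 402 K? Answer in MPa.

Fully constrained: the free strain ε = αΔT is blocked, so σ = Eε = EαΔT.
|ΔT| = 79 K
σ = 145×10⁹ × 9.0×10⁻⁷ × 79 = 1.03×10⁷ Pa

σ = 10.3 MPa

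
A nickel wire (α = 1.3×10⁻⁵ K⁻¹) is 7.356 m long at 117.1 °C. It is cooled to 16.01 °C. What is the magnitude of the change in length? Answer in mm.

|ΔT| = |16.01 − 117.1| = 101.09 K
ΔL = αL₀ΔT = (1.3×10⁻⁵)(7.356)(101.09) = 9.67×10⁻³ m

ΔL = 9.67 mm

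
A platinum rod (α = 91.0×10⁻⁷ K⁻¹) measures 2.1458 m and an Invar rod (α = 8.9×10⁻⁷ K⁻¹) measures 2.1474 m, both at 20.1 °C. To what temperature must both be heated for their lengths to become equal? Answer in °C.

Equal length when α₁L₁ΔT − α₂L₂ΔT = L₂ − L₁ = 1.60×10⁻³ m
α₁L₁ = 1.952678×10⁻⁵, α₂L₂ = 1.911186×10⁻⁶ → Δ(αL) = 1.7615594×10⁻⁵ m/K
ΔT = 1.60×10⁻³ / 1.7615594×10⁻⁵ = 90.829 K, so T = 20.1 + 90.829 = 110.929 °C

T = 110.9 °C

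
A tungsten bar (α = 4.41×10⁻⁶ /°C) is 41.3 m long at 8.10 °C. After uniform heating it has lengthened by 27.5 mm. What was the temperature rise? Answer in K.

ΔT = 151 K

ΔL = αL₀ΔT ⇒ ΔT = ΔL / (αL₀)
ΔT = 27.5×10⁻³ m / (4.41×10⁻⁶ × 41.3 m) = 150.99 K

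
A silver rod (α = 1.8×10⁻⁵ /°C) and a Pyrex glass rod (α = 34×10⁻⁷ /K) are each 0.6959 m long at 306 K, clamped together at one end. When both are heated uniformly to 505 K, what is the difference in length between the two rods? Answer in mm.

ΔT = 199 K
silver: ΔL = 1.8×10⁻⁵ × 0.6959 m × 199 = 2.4927×10⁻³ m = 2.4927 mm
Pyrex glass: ΔL = 34×10⁻⁷ × 0.6959 m × 199 = 4.7085×10⁻⁴ m = 0.47085 mm
difference = 2.4927 − 0.47085 = 2.02185 mm

2.02 mm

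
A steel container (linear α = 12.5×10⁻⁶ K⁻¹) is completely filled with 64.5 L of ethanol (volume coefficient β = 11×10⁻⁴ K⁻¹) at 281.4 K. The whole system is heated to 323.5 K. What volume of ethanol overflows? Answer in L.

The container also expands: β_container ≈ 3α = 3.75×10⁻⁵ /K
Net overflow = V₀(β_liq − 3α_cont)ΔT
β − 3α = 1.10×10⁻³ − 3.75×10⁻⁵ = 1.0625×10⁻³ /K; ΔT = 42.1 K
ΔV = 64.5 × 1.0625×10⁻³ × 42.1 = 2.89 L

2.89 L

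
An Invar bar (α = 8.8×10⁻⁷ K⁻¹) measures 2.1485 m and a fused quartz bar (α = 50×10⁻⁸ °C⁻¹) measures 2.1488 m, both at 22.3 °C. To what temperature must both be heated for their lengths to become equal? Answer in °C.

T = 389.8 °C

L₁(1 + α₁ΔT) = L₂(1 + α₂ΔT) ⇒ ΔT = (L₂ − L₁)/(α₁L₁ − α₂L₂)
L₂ − L₁ = 2.1488 − 2.1485 = 3.00×10⁻⁴ m
α₁L₁ − α₂L₂ = 8.8×10⁻⁷×2.1485 − 50×10⁻⁸×2.1488 = 8.1628×10⁻⁷ m/K
ΔT = 3.00×10⁻⁴ / 8.1628×10⁻⁷ = 367.521 K
T = 22.3 + 367.521 = 389.821 °C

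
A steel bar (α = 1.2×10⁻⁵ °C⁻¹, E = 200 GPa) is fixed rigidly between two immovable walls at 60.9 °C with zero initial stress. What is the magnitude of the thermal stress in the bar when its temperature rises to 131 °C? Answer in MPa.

σ = 168 MPa

Fully constrained: the free strain ε = αΔT is blocked, so σ = Eε = EαΔT.
|ΔT| = 70.1 K
σ = 200×10⁹ × 1.2×10⁻⁵ × 70.1 = 1.68×10⁸ Pa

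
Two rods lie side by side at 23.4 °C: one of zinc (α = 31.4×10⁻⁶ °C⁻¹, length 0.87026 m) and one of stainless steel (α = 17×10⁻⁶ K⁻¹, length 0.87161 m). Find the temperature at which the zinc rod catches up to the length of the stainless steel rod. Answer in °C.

T = 131.3 °C

Equal length when α₁L₁ΔT − α₂L₂ΔT = L₂ − L₁ = 1.35×10⁻³ m
α₁L₁ = 2.7326164×10⁻⁵, α₂L₂ = 1.481737×10⁻⁵ → Δ(αL) = 1.2508794×10⁻⁵ m/K
ΔT = 1.35×10⁻³ / 1.2508794×10⁻⁵ = 107.924 K, so T = 23.4 + 107.924 = 131.324 °C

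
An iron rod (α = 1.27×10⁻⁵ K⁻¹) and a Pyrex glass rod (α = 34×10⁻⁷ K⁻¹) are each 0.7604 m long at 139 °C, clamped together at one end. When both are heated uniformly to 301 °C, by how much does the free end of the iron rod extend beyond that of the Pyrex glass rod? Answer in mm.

1.15 mm

ΔT = 162 K
iron: ΔL = 1.27×10⁻⁵ × 0.7604 m × 162 = 1.5644×10⁻³ m = 1.5644 mm
Pyrex glass: ΔL = 34×10⁻⁷ × 0.7604 m × 162 = 4.1883×10⁻⁴ m = 0.41883 mm
difference = 1.5644 − 0.41883 = 1.14557 mm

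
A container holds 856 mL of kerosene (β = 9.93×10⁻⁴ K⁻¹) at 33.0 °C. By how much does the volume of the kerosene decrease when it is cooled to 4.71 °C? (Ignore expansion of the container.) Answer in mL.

ΔV = 24.0 mL

|ΔT| = |4.71 − 33.0| = 28.29 K
ΔV = βV₀ΔT = (9.93×10⁻⁴)(856)(28.29) = 24.0 mL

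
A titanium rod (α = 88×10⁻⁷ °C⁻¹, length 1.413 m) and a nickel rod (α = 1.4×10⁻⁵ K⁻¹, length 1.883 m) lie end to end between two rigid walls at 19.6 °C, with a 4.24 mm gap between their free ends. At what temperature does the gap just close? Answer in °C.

α₁L₁ = 1.24344×10⁻⁵ m/K, α₂L₂ = 2.6362×10⁻⁵ m/K → total 3.87964×10⁻⁵ m/K
ΔT = g/(α₁L₁+α₂L₂) = 4.24×10⁻³ / 3.87964×10⁻⁵ = 109.29 K
T = 19.6 + 109.29 = 128.89 °C

T = 129 °C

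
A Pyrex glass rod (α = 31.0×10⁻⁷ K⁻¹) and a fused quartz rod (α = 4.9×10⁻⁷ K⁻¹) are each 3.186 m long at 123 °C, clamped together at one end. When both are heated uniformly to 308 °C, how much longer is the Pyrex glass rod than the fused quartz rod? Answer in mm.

1.54 mm

ΔT = 185 K
Pyrex glass: ΔL = 31.0×10⁻⁷ × 3.186 m × 185 = 1.8272×10⁻³ m = 1.8272 mm
fused quartz: ΔL = 4.9×10⁻⁷ × 3.186 m × 185 = 2.8881×10⁻⁴ m = 0.28881 mm
difference = 1.8272 − 0.28881 = 1.53839 mm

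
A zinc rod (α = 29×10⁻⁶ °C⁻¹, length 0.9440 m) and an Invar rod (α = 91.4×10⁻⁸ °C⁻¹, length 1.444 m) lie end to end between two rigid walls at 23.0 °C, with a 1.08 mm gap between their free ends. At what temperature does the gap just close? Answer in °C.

T = 60.6 °C

Gap closes when ΔL₁ + ΔL₂ = 1.08 mm = 1.08×10⁻³ m
(α₁L₁ + α₂L₂)ΔT = g
α₁L₁ + α₂L₂ = 29×10⁻⁶×0.9440 + 91.4×10⁻⁸×1.444 = 2.8695816×10⁻⁵ m/K
ΔT = 1.08×10⁻³ / 2.8695816×10⁻⁵ = 37.636 K
T = 23.0 + 37.636 = 60.636 °C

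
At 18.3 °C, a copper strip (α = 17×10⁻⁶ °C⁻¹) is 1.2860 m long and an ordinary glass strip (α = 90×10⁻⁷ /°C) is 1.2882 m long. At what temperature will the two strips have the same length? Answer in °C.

Equal length when α₁L₁ΔT − α₂L₂ΔT = L₂ − L₁ = 2.20×10⁻³ m
α₁L₁ = 2.1862×10⁻⁵, α₂L₂ = 1.15938×10⁻⁵ → Δ(αL) = 1.02682×10⁻⁵ m/K
ΔT = 2.20×10⁻³ / 1.02682×10⁻⁵ = 214.254 K, so T = 18.3 + 214.254 = 232.554 °C

T = 232.6 °C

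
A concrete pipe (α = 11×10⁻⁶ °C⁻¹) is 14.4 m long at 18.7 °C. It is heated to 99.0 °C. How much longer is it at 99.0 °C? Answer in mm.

|ΔT| = |99.0 − 18.7| = 80.3 K
ΔL = αL₀ΔT = (11×10⁻⁶)(14.4)(80.3) = 1.27×10⁻² m

ΔL = 12.7 mm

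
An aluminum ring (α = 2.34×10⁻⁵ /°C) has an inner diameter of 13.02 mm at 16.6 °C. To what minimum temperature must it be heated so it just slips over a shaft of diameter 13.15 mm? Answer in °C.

Required Δd = 13.15 − 13.02 = 0.13 mm
Δd = αd₀ΔT ⇒ ΔT = Δd/(αd₀) = 0.13 / (2.34×10⁻⁵ × 13.02) = 426.69 K
T_min = 16.6 + 426.69 = 443.29 °C

T = 443 °C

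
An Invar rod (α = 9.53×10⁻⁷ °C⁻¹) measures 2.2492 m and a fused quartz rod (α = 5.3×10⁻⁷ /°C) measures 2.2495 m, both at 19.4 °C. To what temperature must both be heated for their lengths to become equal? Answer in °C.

T = 334.8 °C

L₁(1 + α₁ΔT) = L₂(1 + α₂ΔT) ⇒ ΔT = (L₂ − L₁)/(α₁L₁ − α₂L₂)
L₂ − L₁ = 2.2495 − 2.2492 = 3.00×10⁻⁴ m
α₁L₁ − α₂L₂ = 9.53×10⁻⁷×2.2492 − 5.3×10⁻⁷×2.2495 = 9.512526×10⁻⁷ m/K
ΔT = 3.00×10⁻⁴ / 9.512526×10⁻⁷ = 315.374 K
T = 19.4 + 315.374 = 334.774 °C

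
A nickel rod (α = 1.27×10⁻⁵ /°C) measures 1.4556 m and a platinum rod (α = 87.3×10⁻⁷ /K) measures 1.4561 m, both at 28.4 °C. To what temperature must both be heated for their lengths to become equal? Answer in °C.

T = 115.0 °C

Equal length when α₁L₁ΔT − α₂L₂ΔT = L₂ − L₁ = 5.00×10⁻⁴ m
α₁L₁ = 1.848612×10⁻⁵, α₂L₂ = 1.2711753×10⁻⁵ → Δ(αL) = 5.774367×10⁻⁶ m/K
ΔT = 5.00×10⁻⁴ / 5.774367×10⁻⁶ = 86.590 K, so T = 28.4 + 86.590 = 114.990 °C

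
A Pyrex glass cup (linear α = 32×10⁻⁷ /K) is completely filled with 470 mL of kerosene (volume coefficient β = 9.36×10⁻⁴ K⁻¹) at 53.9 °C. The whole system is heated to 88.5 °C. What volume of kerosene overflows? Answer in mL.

The cup also expands: β_container ≈ 3α = 9.6×10⁻⁶ /K
Net overflow = V₀(β_liq − 3α_cont)ΔT
β − 3α = 9.36×10⁻⁴ − 9.6×10⁻⁶ = 9.264×10⁻⁴ /K; ΔT = 34.6 K
ΔV = 470 × 9.264×10⁻⁴ × 34.6 = 15.1 mL

15.1 mL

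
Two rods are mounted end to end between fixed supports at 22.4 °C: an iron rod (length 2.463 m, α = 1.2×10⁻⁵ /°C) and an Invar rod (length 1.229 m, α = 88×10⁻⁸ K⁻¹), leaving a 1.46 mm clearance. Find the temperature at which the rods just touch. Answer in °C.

α₁L₁ = 2.9556×10⁻⁵ m/K, α₂L₂ = 1.08152×10⁻⁶ m/K → total 3.063752×10⁻⁵ m/K
ΔT = g/(α₁L₁+α₂L₂) = 1.46×10⁻³ / 3.063752×10⁻⁵ = 47.654 K
T = 22.4 + 47.654 = 70.054 °C

T = 70.1 °C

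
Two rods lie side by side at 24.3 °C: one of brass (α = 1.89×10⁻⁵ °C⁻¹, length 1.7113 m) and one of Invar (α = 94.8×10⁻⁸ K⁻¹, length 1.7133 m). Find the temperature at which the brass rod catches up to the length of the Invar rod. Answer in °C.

L₁(1 + α₁ΔT) = L₂(1 + α₂ΔT) ⇒ ΔT = (L₂ − L₁)/(α₁L₁ − α₂L₂)
L₂ − L₁ = 1.7133 − 1.7113 = 2.00×10⁻³ m
α₁L₁ − α₂L₂ = 1.89×10⁻⁵×1.7113 − 94.8×10⁻⁸×1.7133 = 3.07193616×10⁻⁵ m/K
ΔT = 2.00×10⁻³ / 3.07193616×10⁻⁵ = 65.1055 K
T = 24.3 + 65.1055 = 89.4055 °C

T = 89.41 °C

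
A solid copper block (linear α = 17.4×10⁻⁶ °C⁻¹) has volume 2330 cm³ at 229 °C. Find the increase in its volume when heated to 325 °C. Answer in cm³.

Isotropic solid: β ≈ 3α = 5.2×10⁻⁵ /K; ΔT = 96 K
ΔV = 3αV₀ΔT = 3(17.4×10⁻⁶)(2330)(96) = 11.7 cm³

ΔV = 11.7 cm³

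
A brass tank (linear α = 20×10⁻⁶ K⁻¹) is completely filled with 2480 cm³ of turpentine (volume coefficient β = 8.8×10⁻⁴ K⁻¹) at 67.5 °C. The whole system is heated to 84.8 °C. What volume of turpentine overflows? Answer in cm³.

35.2 cm³

The tank also expands: β_container ≈ 3α = 6.0×10⁻⁵ /K
Net overflow = V₀(β_liq − 3α_cont)ΔT
β − 3α = 8.80×10⁻⁴ − 6.0×10⁻⁵ = 8.20×10⁻⁴ /K; ΔT = 17.3 K
ΔV = 2480 × 8.20×10⁻⁴ × 17.3 = 35.2 cm³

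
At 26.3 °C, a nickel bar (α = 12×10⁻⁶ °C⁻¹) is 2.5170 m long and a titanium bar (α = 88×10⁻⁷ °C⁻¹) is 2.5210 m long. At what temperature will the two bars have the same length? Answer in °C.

Equal length when α₁L₁ΔT − α₂L₂ΔT = L₂ − L₁ = 4.00×10⁻³ m
α₁L₁ = 3.0204×10⁻⁵, α₂L₂ = 2.21848×10⁻⁵ → Δ(αL) = 8.0192×10⁻⁶ m/K
ΔT = 4.00×10⁻³ / 8.0192×10⁻⁶ = 498.803 K, so T = 26.3 + 498.803 = 525.103 °C

T = 525.1 °C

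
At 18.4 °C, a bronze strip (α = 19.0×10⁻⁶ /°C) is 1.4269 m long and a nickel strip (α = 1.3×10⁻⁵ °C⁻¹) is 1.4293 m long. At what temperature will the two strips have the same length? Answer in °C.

T = 299.8 °C

Equal length when α₁L₁ΔT − α₂L₂ΔT = L₂ − L₁ = 2.40×10⁻³ m
α₁L₁ = 2.71111×10⁻⁵, α₂L₂ = 1.85809×10⁻⁵ → Δ(αL) = 8.5302×10⁻⁶ m/K
ΔT = 2.40×10⁻³ / 8.5302×10⁻⁶ = 281.353 K, so T = 18.4 + 281.353 = 299.753 °C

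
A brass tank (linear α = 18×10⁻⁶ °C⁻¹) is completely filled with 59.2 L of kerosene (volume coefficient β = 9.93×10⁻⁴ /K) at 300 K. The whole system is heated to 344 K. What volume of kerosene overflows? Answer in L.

The tank also expands: β_container ≈ 3α = 5.4×10⁻⁵ /K
Net overflow = V₀(β_liq − 3α_cont)ΔT
β − 3α = 9.93×10⁻⁴ − 5.4×10⁻⁵ = 9.39×10⁻⁴ /K; ΔT = 44 K
ΔV = 59.2 × 9.39×10⁻⁴ × 44 = 2.45 L

2.45 L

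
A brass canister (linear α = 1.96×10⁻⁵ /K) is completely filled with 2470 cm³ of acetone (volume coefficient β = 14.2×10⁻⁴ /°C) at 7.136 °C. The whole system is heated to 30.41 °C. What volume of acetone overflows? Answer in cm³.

78.3 cm³

The canister also expands: β_container ≈ 3α = 5.88×10⁻⁵ /K
Net overflow = V₀(β_liq − 3α_cont)ΔT
β − 3α = 1.42×10⁻³ − 5.88×10⁻⁵ = 1.3612×10⁻³ /K; ΔT = 23.274 K
ΔV = 2470 × 1.3612×10⁻³ × 23.274 = 78.3 cm³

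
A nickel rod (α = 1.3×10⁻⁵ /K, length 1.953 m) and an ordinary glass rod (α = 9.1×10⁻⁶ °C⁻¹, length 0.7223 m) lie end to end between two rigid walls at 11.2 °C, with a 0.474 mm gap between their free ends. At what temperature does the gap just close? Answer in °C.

Gap closes when ΔL₁ + ΔL₂ = 0.474 mm = 4.74×10⁻⁴ m
(α₁L₁ + α₂L₂)ΔT = g
α₁L₁ + α₂L₂ = 1.3×10⁻⁵×1.953 + 9.1×10⁻⁶×0.7223 = 3.196193×10⁻⁵ m/K
ΔT = 4.74×10⁻⁴ / 3.196193×10⁻⁵ = 14.830 K
T = 11.2 + 14.830 = 26.030 °C

T = 26.0 °C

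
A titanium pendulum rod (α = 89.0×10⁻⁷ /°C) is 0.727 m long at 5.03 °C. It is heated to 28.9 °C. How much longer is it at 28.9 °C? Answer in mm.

|ΔT| = |28.9 − 5.03| = 23.87 K
ΔL = αL₀ΔT = (89.0×10⁻⁷)(0.727)(23.87) = 1.54×10⁻⁴ m

ΔL = 0.154 mm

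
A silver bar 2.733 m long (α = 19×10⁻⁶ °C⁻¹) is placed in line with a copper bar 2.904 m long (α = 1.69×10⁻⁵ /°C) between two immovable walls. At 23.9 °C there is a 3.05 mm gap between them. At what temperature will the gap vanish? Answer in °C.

T = 54.1 °C

α₁L₁ = 5.1927×10⁻⁵ m/K, α₂L₂ = 4.90776×10⁻⁵ m/K → total 1.010046×10⁻⁴ m/K
ΔT = g/(α₁L₁+α₂L₂) = 3.05×10⁻³ / 1.010046×10⁻⁴ = 30.197 K
T = 23.9 + 30.197 = 54.097 °C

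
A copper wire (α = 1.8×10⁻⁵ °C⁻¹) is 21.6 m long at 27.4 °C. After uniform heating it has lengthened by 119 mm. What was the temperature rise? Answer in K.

ΔT = 306 K

ΔL = αL₀ΔT ⇒ ΔT = ΔL / (αL₀)
ΔT = 119×10⁻³ m / (1.8×10⁻⁵ × 21.6 m) = 306.07 K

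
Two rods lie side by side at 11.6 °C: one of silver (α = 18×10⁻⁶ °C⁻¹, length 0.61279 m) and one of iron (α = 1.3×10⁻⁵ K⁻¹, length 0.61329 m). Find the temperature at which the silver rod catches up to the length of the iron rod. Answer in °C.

T = 175.1 °C

L₁(1 + α₁ΔT) = L₂(1 + α₂ΔT) ⇒ ΔT = (L₂ − L₁)/(α₁L₁ − α₂L₂)
L₂ − L₁ = 0.61329 − 0.61279 = 5.00×10⁻⁴ m
α₁L₁ − α₂L₂ = 18×10⁻⁶×0.61279 − 1.3×10⁻⁵×0.61329 = 3.05745×10⁻⁶ m/K
ΔT = 5.00×10⁻⁴ / 3.05745×10⁻⁶ = 163.535 K
T = 11.6 + 163.535 = 175.135 °C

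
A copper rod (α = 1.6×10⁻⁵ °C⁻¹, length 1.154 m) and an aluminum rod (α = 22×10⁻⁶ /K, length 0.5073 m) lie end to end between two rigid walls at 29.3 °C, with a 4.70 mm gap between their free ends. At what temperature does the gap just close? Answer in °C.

Gap closes when ΔL₁ + ΔL₂ = 4.70 mm = 4.70×10⁻³ m
(α₁L₁ + α₂L₂)ΔT = g
α₁L₁ + α₂L₂ = 1.6×10⁻⁵×1.154 + 22×10⁻⁶×0.5073 = 2.96246×10⁻⁵ m/K
ΔT = 4.70×10⁻³ / 2.96246×10⁻⁵ = 158.65 K
T = 29.3 + 158.65 = 187.95 °C

T = 188 °C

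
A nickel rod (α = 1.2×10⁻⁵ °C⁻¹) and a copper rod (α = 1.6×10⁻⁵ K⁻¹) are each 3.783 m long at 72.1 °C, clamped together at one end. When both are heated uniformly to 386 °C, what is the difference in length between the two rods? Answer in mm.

4.75 mm

ΔT = 313.9 K
nickel: ΔL = 1.2×10⁻⁵ × 3.783 m × 313.9 = 1.4250×10⁻² m = 14.250 mm
copper: ΔL = 1.6×10⁻⁵ × 3.783 m × 313.9 = 1.9000×10⁻² m = 19.000 mm
difference = 19.000 − 14.250 = 4.75 mm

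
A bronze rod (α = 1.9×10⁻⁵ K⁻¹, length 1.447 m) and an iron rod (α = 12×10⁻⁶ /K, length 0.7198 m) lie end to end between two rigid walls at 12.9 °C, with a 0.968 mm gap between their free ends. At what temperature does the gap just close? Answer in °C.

Gap closes when ΔL₁ + ΔL₂ = 0.968 mm = 9.68×10⁻⁴ m
(α₁L₁ + α₂L₂)ΔT = g
α₁L₁ + α₂L₂ = 1.9×10⁻⁵×1.447 + 12×10⁻⁶×0.7198 = 3.61306×10⁻⁵ m/K
ΔT = 9.68×10⁻⁴ / 3.61306×10⁻⁵ = 26.792 K
T = 12.9 + 26.792 = 39.692 °C

T = 39.7 °C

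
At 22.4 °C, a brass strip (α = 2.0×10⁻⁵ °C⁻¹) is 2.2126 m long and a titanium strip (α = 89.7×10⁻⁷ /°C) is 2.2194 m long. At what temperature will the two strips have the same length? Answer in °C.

T = 301.7 °C

L₁(1 + α₁ΔT) = L₂(1 + α₂ΔT) ⇒ ΔT = (L₂ − L₁)/(α₁L₁ − α₂L₂)
L₂ − L₁ = 2.2194 − 2.2126 = 6.80×10⁻³ m
α₁L₁ − α₂L₂ = 2.0×10⁻⁵×2.2126 − 89.7×10⁻⁷×2.2194 = 2.4343982×10⁻⁵ m/K
ΔT = 6.80×10⁻³ / 2.4343982×10⁻⁵ = 279.330 K
T = 22.4 + 279.330 = 301.730 °C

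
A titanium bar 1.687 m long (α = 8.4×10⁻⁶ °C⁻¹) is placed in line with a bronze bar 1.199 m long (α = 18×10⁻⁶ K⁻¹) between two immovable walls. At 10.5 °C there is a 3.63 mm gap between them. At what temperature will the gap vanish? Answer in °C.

Gap closes when ΔL₁ + ΔL₂ = 3.63 mm = 3.63×10⁻³ m
(α₁L₁ + α₂L₂)ΔT = g
α₁L₁ + α₂L₂ = 8.4×10⁻⁶×1.687 + 18×10⁻⁶×1.199 = 3.57528×10⁻⁵ m/K
ΔT = 3.63×10⁻³ / 3.57528×10⁻⁵ = 101.53 K
T = 10.5 + 101.53 = 112.03 °C

T = 112 °C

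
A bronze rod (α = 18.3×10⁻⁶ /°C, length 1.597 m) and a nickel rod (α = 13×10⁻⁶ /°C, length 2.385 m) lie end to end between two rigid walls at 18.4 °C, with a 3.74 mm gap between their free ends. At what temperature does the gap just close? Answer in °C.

T = 80.5 °C

Gap closes when ΔL₁ + ΔL₂ = 3.74 mm = 3.74×10⁻³ m
(α₁L₁ + α₂L₂)ΔT = g
α₁L₁ + α₂L₂ = 18.3×10⁻⁶×1.597 + 13×10⁻⁶×2.385 = 6.02301×10⁻⁵ m/K
ΔT = 3.74×10⁻³ / 6.02301×10⁻⁵ = 62.095 K
T = 18.4 + 62.095 = 80.495 °C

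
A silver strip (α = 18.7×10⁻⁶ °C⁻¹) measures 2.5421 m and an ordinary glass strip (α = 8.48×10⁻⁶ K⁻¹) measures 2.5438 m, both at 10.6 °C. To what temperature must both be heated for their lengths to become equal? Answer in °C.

T = 76.07 °C

L₁(1 + α₁ΔT) = L₂(1 + α₂ΔT) ⇒ ΔT = (L₂ − L₁)/(α₁L₁ − α₂L₂)
L₂ − L₁ = 2.5438 − 2.5421 = 1.70×10⁻³ m
α₁L₁ − α₂L₂ = 18.7×10⁻⁶×2.5421 − 8.48×10⁻⁶×2.5438 = 2.5965846×10⁻⁵ m/K
ΔT = 1.70×10⁻³ / 2.5965846×10⁻⁵ = 65.4706 K
T = 10.6 + 65.4706 = 76.0706 °C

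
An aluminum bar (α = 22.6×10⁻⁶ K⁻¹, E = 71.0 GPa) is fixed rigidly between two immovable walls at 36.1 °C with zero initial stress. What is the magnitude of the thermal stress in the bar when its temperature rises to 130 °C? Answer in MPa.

Fully constrained: the free strain ε = αΔT is blocked, so σ = Eε = EαΔT.
|ΔT| = 93.9 K
σ = 71.0×10⁹ × 22.6×10⁻⁶ × 93.9 = 1.51×10⁸ Pa

σ = 151 MPa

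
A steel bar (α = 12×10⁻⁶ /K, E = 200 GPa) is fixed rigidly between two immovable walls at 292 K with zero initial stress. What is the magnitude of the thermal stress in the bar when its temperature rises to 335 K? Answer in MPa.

σ = 103 MPa

Fully constrained: the free strain ε = αΔT is blocked, so σ = Eε = EαΔT.
|ΔT| = 43 K
σ = 200×10⁹ × 12×10⁻⁶ × 43 = 1.03×10⁸ Pa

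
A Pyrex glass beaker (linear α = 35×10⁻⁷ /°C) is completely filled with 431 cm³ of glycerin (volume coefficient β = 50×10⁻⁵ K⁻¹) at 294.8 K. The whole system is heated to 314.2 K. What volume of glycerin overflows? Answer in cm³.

The beaker also expands: β_container ≈ 3α = 1.05×10⁻⁵ /K
Net overflow = V₀(β_liq − 3α_cont)ΔT
β − 3α = 5.00×10⁻⁴ − 1.05×10⁻⁵ = 4.895×10⁻⁴ /K; ΔT = 19.4 K
ΔV = 431 × 4.895×10⁻⁴ × 19.4 = 4.09 cm³

4.09 cm³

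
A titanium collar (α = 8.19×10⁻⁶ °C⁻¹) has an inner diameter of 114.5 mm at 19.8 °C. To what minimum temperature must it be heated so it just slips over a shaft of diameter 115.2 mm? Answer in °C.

T = 766 °C

Required Δd = 115.2 − 114.5 = 0.7 mm
Δd = αd₀ΔT ⇒ ΔT = Δd/(αd₀) = 0.7 / (8.19×10⁻⁶ × 114.5) = 746.46 K
T_min = 19.8 + 746.46 = 766.26 °C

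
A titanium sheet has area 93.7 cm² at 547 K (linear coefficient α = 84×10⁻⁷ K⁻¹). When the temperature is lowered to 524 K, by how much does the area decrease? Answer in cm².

Area coefficient ≈ 2α; |ΔT| = 23 K
ΔA = 2αA₀ΔT = 2(84×10⁻⁷)(93.7)(23) = 0.0362 cm²

ΔA = 0.0362 cm²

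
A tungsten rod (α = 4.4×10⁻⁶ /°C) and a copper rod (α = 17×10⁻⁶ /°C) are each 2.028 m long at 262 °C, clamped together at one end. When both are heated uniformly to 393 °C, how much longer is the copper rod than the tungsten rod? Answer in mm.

ΔT = 131 K
tungsten: ΔL = 4.4×10⁻⁶ × 2.028 m × 131 = 1.1689×10⁻³ m = 1.1689 mm
copper: ΔL = 17×10⁻⁶ × 2.028 m × 131 = 4.5164×10⁻³ m = 4.5164 mm
difference = 4.5164 − 1.1689 = 3.3475 mm

3.35 mm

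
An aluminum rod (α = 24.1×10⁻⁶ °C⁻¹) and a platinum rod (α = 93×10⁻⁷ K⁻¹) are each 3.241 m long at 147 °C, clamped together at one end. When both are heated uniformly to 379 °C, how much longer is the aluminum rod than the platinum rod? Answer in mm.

11.1 mm

ΔT = 232 K
aluminum: ΔL = 24.1×10⁻⁶ × 3.241 m × 232 = 1.8121×10⁻² m = 18.121 mm
platinum: ΔL = 93×10⁻⁷ × 3.241 m × 232 = 6.9928×10⁻³ m = 6.9928 mm
difference = 18.121 − 6.9928 = 11.1282 mm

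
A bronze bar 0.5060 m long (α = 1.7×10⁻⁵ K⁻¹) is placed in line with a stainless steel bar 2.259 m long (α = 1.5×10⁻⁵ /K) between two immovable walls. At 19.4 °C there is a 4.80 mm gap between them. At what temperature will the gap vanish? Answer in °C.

T = 132 °C

α₁L₁ = 8.602×10⁻⁶ m/K, α₂L₂ = 3.3885×10⁻⁵ m/K → total 4.2487×10⁻⁵ m/K
ΔT = g/(α₁L₁+α₂L₂) = 4.80×10⁻³ / 4.2487×10⁻⁵ = 112.98 K
T = 19.4 + 112.98 = 132.38 °C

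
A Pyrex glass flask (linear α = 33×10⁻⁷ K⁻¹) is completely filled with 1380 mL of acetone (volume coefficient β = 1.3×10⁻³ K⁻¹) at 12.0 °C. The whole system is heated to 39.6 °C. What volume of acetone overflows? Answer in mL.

The flask also expands: β_container ≈ 3α = 9.9×10⁻⁶ /K
Net overflow = V₀(β_liq − 3α_cont)ΔT
β − 3α = 1.30×10⁻³ − 9.9×10⁻⁶ = 1.2901×10⁻³ /K; ΔT = 27.6 K
ΔV = 1380 × 1.2901×10⁻³ × 27.6 = 49.1 mL

49.1 mL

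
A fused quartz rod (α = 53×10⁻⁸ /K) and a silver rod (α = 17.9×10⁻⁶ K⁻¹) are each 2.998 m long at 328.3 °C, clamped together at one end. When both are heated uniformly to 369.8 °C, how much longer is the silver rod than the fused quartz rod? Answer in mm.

ΔT = 41.5 K
fused quartz: ΔL = 53×10⁻⁸ × 2.998 m × 41.5 = 6.5941×10⁻⁵ m = 0.065941 mm
silver: ΔL = 17.9×10⁻⁶ × 2.998 m × 41.5 = 2.2271×10⁻³ m = 2.2271 mm
difference = 2.2271 − 0.065941 = 2.161159 mm

2.16 mm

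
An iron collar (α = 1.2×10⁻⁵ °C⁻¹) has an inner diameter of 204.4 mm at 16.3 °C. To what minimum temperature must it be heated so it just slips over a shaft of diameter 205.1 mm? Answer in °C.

Required Δd = 205.1 − 204.4 = 0.7 mm
Δd = αd₀ΔT ⇒ ΔT = Δd/(αd₀) = 0.7 / (1.2×10⁻⁵ × 204.4) = 285.39 K
T_min = 16.3 + 285.39 = 301.69 °C

T = 302 °C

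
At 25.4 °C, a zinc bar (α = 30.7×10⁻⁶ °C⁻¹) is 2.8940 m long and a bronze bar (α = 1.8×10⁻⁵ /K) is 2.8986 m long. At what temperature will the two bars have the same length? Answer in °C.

Equal length when α₁L₁ΔT − α₂L₂ΔT = L₂ − L₁ = 4.60×10⁻³ m
α₁L₁ = 8.88458×10⁻⁵, α₂L₂ = 5.21748×10⁻⁵ → Δ(αL) = 3.6671×10⁻⁵ m/K
ΔT = 4.60×10⁻³ / 3.6671×10⁻⁵ = 125.440 K, so T = 25.4 + 125.440 = 150.840 °C

T = 150.8 °C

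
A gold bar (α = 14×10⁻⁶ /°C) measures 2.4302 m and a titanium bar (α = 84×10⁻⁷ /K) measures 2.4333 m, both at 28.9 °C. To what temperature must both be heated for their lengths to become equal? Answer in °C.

T = 257.1 °C

Equal length when α₁L₁ΔT − α₂L₂ΔT = L₂ − L₁ = 3.10×10⁻³ m
α₁L₁ = 3.40228×10⁻⁵, α₂L₂ = 2.043972×10⁻⁵ → Δ(αL) = 1.358308×10⁻⁵ m/K
ΔT = 3.10×10⁻³ / 1.358308×10⁻⁵ = 228.225 K, so T = 28.9 + 228.225 = 257.125 °C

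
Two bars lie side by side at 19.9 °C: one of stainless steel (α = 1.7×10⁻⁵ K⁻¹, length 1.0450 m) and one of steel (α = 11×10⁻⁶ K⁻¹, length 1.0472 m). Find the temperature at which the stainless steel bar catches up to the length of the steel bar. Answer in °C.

T = 372.1 °C

Equal length when α₁L₁ΔT − α₂L₂ΔT = L₂ − L₁ = 2.20×10⁻³ m
α₁L₁ = 1.7765×10⁻⁵, α₂L₂ = 1.15192×10⁻⁵ → Δ(αL) = 6.2458×10⁻⁶ m/K
ΔT = 2.20×10⁻³ / 6.2458×10⁻⁶ = 352.237 K, so T = 19.9 + 352.237 = 372.137 °C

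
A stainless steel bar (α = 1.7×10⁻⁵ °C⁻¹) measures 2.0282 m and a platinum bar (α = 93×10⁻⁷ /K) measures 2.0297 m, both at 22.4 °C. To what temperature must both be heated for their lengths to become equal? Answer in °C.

T = 118.5 °C

Equal length when α₁L₁ΔT − α₂L₂ΔT = L₂ − L₁ = 1.50×10⁻³ m
α₁L₁ = 3.44794×10⁻⁵, α₂L₂ = 1.887621×10⁻⁵ → Δ(αL) = 1.560319×10⁻⁵ m/K
ΔT = 1.50×10⁻³ / 1.560319×10⁻⁵ = 96.134 K, so T = 22.4 + 96.134 = 118.534 °C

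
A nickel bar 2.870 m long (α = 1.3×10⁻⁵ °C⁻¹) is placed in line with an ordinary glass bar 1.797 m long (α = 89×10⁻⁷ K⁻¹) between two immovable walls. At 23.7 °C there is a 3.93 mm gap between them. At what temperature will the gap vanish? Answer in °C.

T = 97.4 °C

α₁L₁ = 3.731×10⁻⁵ m/K, α₂L₂ = 1.59933×10⁻⁵ m/K → total 5.33033×10⁻⁵ m/K
ΔT = g/(α₁L₁+α₂L₂) = 3.93×10⁻³ / 5.33033×10⁻⁵ = 73.729 K
T = 23.7 + 73.729 = 97.429 °C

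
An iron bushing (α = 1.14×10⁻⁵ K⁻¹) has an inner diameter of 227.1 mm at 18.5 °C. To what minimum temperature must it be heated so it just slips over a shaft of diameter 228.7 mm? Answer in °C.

Required Δd = 228.7 − 227.1 = 1.6 mm
Δd = αd₀ΔT ⇒ ΔT = Δd/(αd₀) = 1.6 / (1.14×10⁻⁵ × 227.1) = 618.01 K
T_min = 18.5 + 618.01 = 636.51 °C

T = 637 °C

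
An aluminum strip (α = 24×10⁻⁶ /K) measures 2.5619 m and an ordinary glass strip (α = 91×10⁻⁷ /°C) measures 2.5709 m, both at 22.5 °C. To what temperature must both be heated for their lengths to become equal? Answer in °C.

T = 258.8 °C

L₁(1 + α₁ΔT) = L₂(1 + α₂ΔT) ⇒ ΔT = (L₂ − L₁)/(α₁L₁ − α₂L₂)
L₂ − L₁ = 2.5709 − 2.5619 = 9.00×10⁻³ m
α₁L₁ − α₂L₂ = 24×10⁻⁶×2.5619 − 91×10⁻⁷×2.5709 = 3.809041×10⁻⁵ m/K
ΔT = 9.00×10⁻³ / 3.809041×10⁻⁵ = 236.280 K
T = 22.5 + 236.280 = 258.780 °C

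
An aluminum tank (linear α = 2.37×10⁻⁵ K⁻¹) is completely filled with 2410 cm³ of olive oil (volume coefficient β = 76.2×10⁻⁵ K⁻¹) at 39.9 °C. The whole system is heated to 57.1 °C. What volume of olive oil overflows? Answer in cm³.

The tank also expands: β_container ≈ 3α = 7.11×10⁻⁵ /K
Net overflow = V₀(β_liq − 3α_cont)ΔT
β − 3α = 7.62×10⁻⁴ − 7.11×10⁻⁵ = 6.909×10⁻⁴ /K; ΔT = 17.2 K
ΔV = 2410 × 6.909×10⁻⁴ × 17.2 = 28.6 cm³

28.6 cm³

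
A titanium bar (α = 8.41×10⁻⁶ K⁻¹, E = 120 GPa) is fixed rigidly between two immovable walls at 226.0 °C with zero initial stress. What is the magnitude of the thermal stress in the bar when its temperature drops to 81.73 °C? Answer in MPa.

σ = 146 MPa

Fully constrained: the free strain ε = αΔT is blocked, so σ = Eε = EαΔT.
|ΔT| = 144.27 K
σ = 120×10⁹ × 8.41×10⁻⁶ × 144.27 = 1.46×10⁸ Pa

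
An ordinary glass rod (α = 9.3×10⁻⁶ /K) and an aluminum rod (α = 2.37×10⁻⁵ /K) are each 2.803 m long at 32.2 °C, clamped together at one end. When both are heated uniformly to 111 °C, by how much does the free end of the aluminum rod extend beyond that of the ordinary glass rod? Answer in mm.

ΔT = 78.8 K
ordinary glass: ΔL = 9.3×10⁻⁶ × 2.803 m × 78.8 = 2.0542×10⁻³ m = 2.0542 mm
aluminum: ΔL = 2.37×10⁻⁵ × 2.803 m × 78.8 = 5.2348×10⁻³ m = 5.2348 mm
difference = 5.2348 − 2.0542 = 3.1806 mm

3.18 mm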